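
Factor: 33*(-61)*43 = -1*3^1*11^1*43^1*61^1 = -86559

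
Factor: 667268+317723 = 7^1*223^1*631^1 = 984991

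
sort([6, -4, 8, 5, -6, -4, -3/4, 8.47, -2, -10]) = [-10, -6, -4, -4, -2, -3/4, 5, 6, 8, 8.47]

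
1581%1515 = 66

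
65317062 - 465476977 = -400159915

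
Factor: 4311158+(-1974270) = 2^3 * 17^1 * 17183^1 = 2336888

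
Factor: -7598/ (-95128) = 2^ (-2)*11^ (-1)*23^ (-1)*29^1*47^ (-1)*131^1 = 3799/47564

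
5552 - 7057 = -1505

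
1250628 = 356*3513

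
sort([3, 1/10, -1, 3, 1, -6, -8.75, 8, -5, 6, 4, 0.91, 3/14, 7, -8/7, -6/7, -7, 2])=[-8.75, -7, -6, -5, -8/7, -1, -6/7, 1/10, 3/14, 0.91, 1, 2, 3, 3, 4, 6, 7, 8]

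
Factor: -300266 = -1 * 2^1 * 29^1 * 31^1 * 167^1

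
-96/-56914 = 48/28457 ≈ 0.00169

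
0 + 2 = 2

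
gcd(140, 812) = 28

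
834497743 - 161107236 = 673390507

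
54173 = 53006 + 1167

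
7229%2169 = 722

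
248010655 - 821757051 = -573746396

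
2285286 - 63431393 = -61146107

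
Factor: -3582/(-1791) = 2^1 = 2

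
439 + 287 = 726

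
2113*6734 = 14228942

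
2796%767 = 495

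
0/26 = 0 = 0.00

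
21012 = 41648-20636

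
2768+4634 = 7402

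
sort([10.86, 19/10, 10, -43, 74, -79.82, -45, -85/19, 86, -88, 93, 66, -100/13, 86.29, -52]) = [-88, -79.82, -52, -45, -43, -100/13, -85/19, 19/10, 10, 10.86, 66, 74, 86, 86.29, 93]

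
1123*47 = 52781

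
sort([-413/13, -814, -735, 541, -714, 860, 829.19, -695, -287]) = [-814, -735, -714, -695, -287, -413/13, 541, 829.19, 860]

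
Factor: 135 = 3^3 * 5^1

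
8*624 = 4992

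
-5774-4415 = -10189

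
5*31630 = 158150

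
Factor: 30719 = 13^1*17^1*139^1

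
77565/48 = 25855/16 ≈ 1615.94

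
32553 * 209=6803577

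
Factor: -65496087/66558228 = -1*2^(-2)*3^2*11^(-2)*17^1*23^(-1)*31^1*1993^(-1)*4603^1 = -21832029/22186076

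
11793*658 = 7759794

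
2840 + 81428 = 84268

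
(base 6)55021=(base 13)35a7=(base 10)7573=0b1110110010101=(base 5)220243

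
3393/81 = 41+8/9 ≈ 41.89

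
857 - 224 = 633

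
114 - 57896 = -57782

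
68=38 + 30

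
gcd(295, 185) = 5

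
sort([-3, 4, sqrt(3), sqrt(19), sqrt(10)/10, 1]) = [-3, sqrt(10)/10, 1, sqrt(3), 4, sqrt(19)]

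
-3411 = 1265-4676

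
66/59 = 1+7/59 ≈ 1.12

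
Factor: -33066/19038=-1 * 3^1 * 11^1 * 19^(-1)=-33/19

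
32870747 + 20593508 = 53464255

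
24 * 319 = 7656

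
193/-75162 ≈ -0.00257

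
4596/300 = 383/25 = 15.32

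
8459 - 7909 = 550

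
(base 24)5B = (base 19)6H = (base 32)43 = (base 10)131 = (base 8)203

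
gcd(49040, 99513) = 1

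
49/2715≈0.0180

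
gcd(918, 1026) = 54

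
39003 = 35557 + 3446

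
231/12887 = 33/1841 ≈ 0.0179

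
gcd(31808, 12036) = 4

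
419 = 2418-1999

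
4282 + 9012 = 13294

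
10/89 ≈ 0.112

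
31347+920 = 32267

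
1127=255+872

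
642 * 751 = 482142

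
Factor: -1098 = -1 * 2^1 * 3^2 * 61^1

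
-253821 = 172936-426757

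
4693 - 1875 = 2818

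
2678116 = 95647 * 28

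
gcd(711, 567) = 9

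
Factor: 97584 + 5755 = 23^1 * 4493^1 = 103339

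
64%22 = 20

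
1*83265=83265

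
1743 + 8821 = 10564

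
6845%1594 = 469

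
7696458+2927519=10623977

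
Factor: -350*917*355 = -1*2^1*5^3*7^2*71^1*131^1 = -113937250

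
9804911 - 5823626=3981285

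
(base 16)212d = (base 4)2010231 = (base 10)8493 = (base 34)7br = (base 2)10000100101101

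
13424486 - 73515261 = -60090775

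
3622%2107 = 1515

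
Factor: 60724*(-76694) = -1*2^3*17^1*19^1*31^1*47^1*1237^1 = -4657166456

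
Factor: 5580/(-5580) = -1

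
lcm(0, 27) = 0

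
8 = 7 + 1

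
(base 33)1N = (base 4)320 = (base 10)56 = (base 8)70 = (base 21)2E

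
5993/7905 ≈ 0.758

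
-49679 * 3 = -149037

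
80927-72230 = 8697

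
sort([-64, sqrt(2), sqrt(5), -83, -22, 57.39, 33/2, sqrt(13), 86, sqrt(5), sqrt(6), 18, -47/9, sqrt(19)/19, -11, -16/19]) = [-83, -64, -22, -11, -47/9, -16/19, sqrt(19)/19, sqrt(2), sqrt(5), sqrt(5), sqrt(6), sqrt(13), 33/2, 18, 57.39, 86]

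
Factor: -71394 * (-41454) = 2^2 * 3^3 * 7^2 * 47^1 * 73^1 * 163^1 = 2959566876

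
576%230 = 116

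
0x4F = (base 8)117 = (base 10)79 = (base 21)3G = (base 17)4B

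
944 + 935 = 1879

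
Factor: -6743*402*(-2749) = 2^1*3^1*11^1*67^1*613^1*2749^1 = 7451675814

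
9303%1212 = 819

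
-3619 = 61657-65276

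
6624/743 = 8+680/743 ≈ 8.92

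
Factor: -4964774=-1*2^1*31^1*80077^1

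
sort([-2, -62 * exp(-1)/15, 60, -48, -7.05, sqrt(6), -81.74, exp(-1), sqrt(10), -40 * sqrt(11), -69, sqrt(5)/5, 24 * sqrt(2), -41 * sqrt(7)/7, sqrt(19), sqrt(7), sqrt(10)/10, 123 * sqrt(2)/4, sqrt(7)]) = [-40 * sqrt(11), -81.74, -69, -48, -41 * sqrt(7)/7, -7.05, -2, -62 * exp(-1)/15, sqrt(10)/10, exp(-1), sqrt(5)/5, sqrt(6), sqrt(7), sqrt(7), sqrt(10), sqrt(19), 24 * sqrt(2), 123 * sqrt(2)/4, 60]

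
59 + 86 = 145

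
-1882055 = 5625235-7507290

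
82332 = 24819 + 57513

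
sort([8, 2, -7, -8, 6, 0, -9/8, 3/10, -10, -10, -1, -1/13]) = [-10, -10, -8, -7, -9/8, -1, -1/13, 0, 3/10, 2, 6, 8]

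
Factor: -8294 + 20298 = 2^2 * 3001^1 = 12004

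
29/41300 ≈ 0.000702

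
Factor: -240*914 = -1*2^5*3^1*5^1*457^1 = -219360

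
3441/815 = 4 + 181/815 ≈ 4.22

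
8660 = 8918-258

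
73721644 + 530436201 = 604157845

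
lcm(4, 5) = 20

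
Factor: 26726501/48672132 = 2^(-2) * 3^(-1) * 67^1 * 151^(-1) * 26861^(-1) * 398903^1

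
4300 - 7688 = -3388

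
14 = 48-34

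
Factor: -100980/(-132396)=3^2 * 5^1 * 59^(-1)=45/59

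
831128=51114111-50282983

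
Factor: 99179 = 41^2*59^1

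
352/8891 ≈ 0.0396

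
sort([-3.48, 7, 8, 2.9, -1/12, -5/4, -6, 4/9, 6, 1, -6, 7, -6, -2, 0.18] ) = [-6, -6, -6, -3.48, -2, -5/4, -1/12, 0.18, 4/9, 1, 2.9, 6, 7, 7, 8] 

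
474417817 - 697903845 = -223486028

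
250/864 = 125/432 ≈ 0.289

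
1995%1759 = 236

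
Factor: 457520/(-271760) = -1*7^1*19^1*79^(-1) = -133/79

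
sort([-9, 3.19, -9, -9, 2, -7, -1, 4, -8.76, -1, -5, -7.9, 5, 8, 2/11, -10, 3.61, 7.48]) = [-10, -9, -9, -9, -8.76, -7.9, -7, -5, -1, -1, 2/11, 2, 3.19, 3.61, 4, 5, 7.48, 8]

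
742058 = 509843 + 232215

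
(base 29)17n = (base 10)1067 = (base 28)1a3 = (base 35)uh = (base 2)10000101011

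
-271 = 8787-9058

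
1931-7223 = -5292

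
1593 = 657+936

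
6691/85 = 78+61/85 ≈ 78.72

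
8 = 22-14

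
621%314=307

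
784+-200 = 584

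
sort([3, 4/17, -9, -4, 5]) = [-9, -4, 4/17, 3, 5]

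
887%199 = 91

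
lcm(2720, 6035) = 193120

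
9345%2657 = 1374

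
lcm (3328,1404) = 89856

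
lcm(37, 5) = 185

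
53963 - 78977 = -25014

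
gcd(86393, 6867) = 1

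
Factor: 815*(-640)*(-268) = 2^9*5^2*67^1*163^1 = 139788800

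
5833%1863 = 244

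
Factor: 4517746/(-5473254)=-1*3^(-1)*19^(-1)*41^(-1)*1171^(-1)*2258873^1=-2258873/2736627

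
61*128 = 7808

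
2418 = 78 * 31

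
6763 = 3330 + 3433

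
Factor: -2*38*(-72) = 2^5*3^2*19^1 = 5472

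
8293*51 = 422943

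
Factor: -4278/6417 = -1*2^1*3^(-1) = -2/3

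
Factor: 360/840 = 3^1 * 7^(-1) = 3/7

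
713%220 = 53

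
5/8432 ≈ 0.000593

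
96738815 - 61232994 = 35505821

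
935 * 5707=5336045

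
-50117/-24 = 2088 + 5/24 ≈ 2088.21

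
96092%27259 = 14315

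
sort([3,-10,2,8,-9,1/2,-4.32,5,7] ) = [-10,-9,-4.32,1/2,2,3,5,7,8] 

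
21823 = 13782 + 8041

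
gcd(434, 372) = 62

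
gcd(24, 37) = 1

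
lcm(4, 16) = 16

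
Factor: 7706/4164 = 2^ (-1)*3^ (-1)*347^ (-1)*3853^1 = 3853/2082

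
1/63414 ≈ 0.0000158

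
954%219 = 78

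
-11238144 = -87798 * 128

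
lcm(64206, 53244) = 2183004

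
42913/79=543+16/79 ≈ 543.20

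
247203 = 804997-557794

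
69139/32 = 2160 + 19/32 ≈ 2160.59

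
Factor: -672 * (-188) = 2^7 * 3^1 * 7^1 * 47^1 = 126336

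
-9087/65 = -699/5 = -139.80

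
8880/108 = 740/9 ≈ 82.22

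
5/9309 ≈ 0.000537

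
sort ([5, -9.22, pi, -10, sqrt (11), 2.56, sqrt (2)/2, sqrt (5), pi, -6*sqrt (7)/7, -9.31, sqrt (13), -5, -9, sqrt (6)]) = [-10, -9.31, -9.22, -9, -5, -6*sqrt (7)/7, sqrt (2)/2, sqrt (5), sqrt (6), 2.56, pi, pi, sqrt (11), sqrt (13), 5]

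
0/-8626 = 0 = 0.00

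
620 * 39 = 24180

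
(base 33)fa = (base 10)505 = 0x1f9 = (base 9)621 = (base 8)771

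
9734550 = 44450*219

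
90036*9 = 810324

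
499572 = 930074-430502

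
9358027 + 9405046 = 18763073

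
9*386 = 3474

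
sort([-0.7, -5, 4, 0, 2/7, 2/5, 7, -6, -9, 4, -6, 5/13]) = [-9, -6, -6, -5, -0.7, 0, 2/7, 5/13, 2/5, 4, 4, 7]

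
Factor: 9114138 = 2^1*3^2*11^1*191^1*241^1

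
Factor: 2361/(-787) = -1*3^1 = -3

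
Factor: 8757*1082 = 2^1*3^2*7^1*139^1*541^1 = 9475074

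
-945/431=-2 - 83/431 ≈ -2.19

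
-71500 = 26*(-2750)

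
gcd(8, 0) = 8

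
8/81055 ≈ 0.0000987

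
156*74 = 11544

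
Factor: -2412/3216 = -1*2^(-2)*3^1 = -3/4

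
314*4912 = 1542368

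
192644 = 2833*68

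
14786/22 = 672 + 1/11 ≈ 672.09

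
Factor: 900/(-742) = -1 * 2^1 * 3^2 * 5^2 * 7^(-1) * 53^(-1) = -450/371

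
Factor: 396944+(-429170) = -1*2^1*3^1*41^1*131^1 = -32226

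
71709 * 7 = 501963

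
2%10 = 2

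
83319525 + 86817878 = 170137403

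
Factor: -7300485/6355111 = -1 * 3^2 * 5^1 * 7^ (-1) * 53^1 * 761^ (-1) * 1193^ (-1) * 3061^1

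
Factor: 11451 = 3^1 * 11^1 * 347^1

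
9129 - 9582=-453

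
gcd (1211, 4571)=7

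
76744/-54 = -1421-5/27 ≈ -1421.19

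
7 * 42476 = 297332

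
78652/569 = 138 + 130/569≈138.23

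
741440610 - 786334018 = -44893408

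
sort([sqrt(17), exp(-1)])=[exp(-1), sqrt(17)]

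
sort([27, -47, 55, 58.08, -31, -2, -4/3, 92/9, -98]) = [-98, -47, -31, -2, -4/3, 92/9, 27, 55, 58.08]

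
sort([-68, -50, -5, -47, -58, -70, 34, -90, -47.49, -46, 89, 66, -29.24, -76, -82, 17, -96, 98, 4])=[-96, -90, -82, -76, -70, -68, -58, -50, -47.49, -47, -46, -29.24, -5, 4, 17, 34, 66, 89, 98]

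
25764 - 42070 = -16306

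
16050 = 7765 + 8285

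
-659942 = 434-660376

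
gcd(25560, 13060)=20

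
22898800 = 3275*6992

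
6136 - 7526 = -1390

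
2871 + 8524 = 11395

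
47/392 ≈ 0.120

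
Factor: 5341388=2^2*13^1*59^1*1741^1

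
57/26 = 2 + 5/26 ≈ 2.19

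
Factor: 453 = 3^1*151^1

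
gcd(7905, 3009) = 51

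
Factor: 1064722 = 2^1 * 19^1 * 28019^1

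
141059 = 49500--91559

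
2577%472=217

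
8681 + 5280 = 13961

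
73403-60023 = 13380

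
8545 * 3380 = 28882100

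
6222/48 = 129 + 5/8 ≈ 129.63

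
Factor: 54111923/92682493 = 41^1*1319803^1*92682493^(-1)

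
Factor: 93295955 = 5^1*18659191^1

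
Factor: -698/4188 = -1*2^(-1)*3^(-1) = -1/6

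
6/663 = 2/221 ≈ 0.00905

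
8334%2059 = 98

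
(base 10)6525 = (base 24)b7l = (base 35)5bf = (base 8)14575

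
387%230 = 157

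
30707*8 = 245656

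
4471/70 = 63 + 61/70 ≈ 63.87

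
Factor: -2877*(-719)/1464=2^(-3)*7^1*61^(-1)*137^1*719^1=689521/488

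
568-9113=-8545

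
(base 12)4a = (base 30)1s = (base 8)72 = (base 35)1n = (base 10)58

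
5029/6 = 838 + 1/6 ≈ 838.17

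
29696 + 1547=31243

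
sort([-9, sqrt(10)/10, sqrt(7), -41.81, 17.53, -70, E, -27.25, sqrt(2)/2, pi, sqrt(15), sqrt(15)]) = [-70, -41.81, -27.25, -9, sqrt(10)/10, sqrt(2)/2, sqrt(7), E, pi, sqrt(15), sqrt(15), 17.53]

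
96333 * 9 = 866997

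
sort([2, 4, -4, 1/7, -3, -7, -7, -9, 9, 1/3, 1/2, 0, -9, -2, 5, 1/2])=[-9, -9, -7, -7, -4, -3, -2, 0, 1/7, 1/3, 1/2, 1/2, 2, 4, 5, 9]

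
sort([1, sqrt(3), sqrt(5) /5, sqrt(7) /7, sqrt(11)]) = [sqrt(7) /7, sqrt(5) /5, 1, sqrt(3), sqrt(11)]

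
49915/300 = 166 + 23/60 ≈ 166.38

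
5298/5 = 1059+3/5 = 1059.60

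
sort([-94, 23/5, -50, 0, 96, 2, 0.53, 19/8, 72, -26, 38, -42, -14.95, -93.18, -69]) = [-94, -93.18, -69, -50, -42, -26, -14.95, 0, 0.53, 2, 19/8, 23/5, 38, 72, 96]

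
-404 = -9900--9496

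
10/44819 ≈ 0.000223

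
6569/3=2189 + 2/3 ≈ 2189.67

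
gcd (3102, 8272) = 1034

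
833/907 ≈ 0.918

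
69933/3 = 23311 = 23311.00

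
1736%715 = 306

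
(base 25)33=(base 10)78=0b1001110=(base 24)36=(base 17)4a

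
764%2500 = 764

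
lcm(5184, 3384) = 243648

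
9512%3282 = 2948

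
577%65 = 57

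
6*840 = 5040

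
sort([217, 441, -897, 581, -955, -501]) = [-955, -897, -501, 217, 441, 581]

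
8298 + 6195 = 14493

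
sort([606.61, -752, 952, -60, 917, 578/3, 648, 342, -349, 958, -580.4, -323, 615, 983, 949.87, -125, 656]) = [-752, -580.4, -349, -323, -125, -60, 578/3, 342, 606.61, 615, 648, 656, 917, 949.87, 952, 958, 983]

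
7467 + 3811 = 11278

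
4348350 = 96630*45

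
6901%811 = 413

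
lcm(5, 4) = 20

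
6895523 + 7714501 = 14610024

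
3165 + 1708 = 4873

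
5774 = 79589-73815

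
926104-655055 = 271049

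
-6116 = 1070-7186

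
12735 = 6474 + 6261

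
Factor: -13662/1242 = -1*11^1 = -11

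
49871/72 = 692 + 47/72 ≈ 692.65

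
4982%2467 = 48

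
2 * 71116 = 142232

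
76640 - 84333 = -7693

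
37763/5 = 7552 + 3/5 = 7552.60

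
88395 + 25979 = 114374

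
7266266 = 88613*82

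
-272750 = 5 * (-54550) 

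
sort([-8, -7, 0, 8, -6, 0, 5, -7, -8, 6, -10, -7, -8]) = [-10, -8, -8, -8, -7, -7, -7, -6, 0, 0, 5, 6, 8]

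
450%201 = 48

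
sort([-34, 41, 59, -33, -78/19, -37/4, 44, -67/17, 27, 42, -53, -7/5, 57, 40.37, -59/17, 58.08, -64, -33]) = [-64, -53, -34, -33, -33, -37/4, -78/19, -67/17, -59/17, -7/5, 27, 40.37, 41, 42, 44, 57, 58.08, 59]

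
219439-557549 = -338110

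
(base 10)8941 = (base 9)13234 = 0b10001011101101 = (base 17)1dfg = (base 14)3389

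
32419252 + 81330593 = 113749845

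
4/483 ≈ 0.00828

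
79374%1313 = 594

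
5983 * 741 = 4433403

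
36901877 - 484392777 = -447490900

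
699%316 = 67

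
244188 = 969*252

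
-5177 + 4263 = -914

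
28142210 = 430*65447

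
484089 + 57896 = 541985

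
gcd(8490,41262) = 6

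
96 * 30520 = 2929920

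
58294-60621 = -2327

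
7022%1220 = 922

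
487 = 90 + 397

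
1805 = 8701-6896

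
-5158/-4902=1 + 128/2451 ≈ 1.05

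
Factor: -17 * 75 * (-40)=2^3 * 3^1 * 5^3 * 17^1=51000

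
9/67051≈0.000134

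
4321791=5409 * 799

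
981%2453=981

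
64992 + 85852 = 150844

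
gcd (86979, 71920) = 1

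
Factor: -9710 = -1*2^1*5^1*971^1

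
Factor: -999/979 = -1*3^3*11^(-1)*37^1*89^(-1)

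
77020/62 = 38510/31 ≈ 1242.26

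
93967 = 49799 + 44168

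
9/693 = 1/77 ≈ 0.0130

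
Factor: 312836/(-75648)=-1 * 2^(-5) * 3^(-1) * 397^1=-397/96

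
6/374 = 3/187 ≈ 0.0160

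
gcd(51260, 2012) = 4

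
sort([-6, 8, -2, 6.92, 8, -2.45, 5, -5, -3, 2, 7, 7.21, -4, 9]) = [-6, -5, -4, -3, -2.45, -2, 2, 5, 6.92, 7, 7.21, 8, 8, 9]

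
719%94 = 61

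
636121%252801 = 130519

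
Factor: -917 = -1 * 7^1 * 131^1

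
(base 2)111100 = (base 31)1t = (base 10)60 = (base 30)20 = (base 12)50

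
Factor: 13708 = 2^2*23^1*149^1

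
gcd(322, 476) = 14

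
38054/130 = 292 + 47/65 ≈ 292.72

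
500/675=20/27 ≈ 0.741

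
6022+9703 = 15725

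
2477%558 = 245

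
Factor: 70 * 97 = 2^1 * 5^1 * 7^1 * 97^1 = 6790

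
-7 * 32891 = -230237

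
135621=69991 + 65630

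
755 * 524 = 395620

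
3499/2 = 1749 + 1/2 = 1749.50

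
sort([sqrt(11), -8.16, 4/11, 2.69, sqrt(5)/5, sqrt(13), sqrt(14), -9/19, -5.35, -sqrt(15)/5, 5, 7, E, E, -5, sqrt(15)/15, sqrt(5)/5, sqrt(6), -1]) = [-8.16, -5.35, -5, -1, -sqrt(15)/5, -9/19, sqrt(15)/15, 4/11, sqrt(5)/5, sqrt(5)/5, sqrt(6), 2.69, E, E, sqrt(11), sqrt(13), sqrt(14), 5, 7]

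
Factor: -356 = -1*2^2*89^1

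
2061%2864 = 2061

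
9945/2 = 4972+1/2 = 4972.50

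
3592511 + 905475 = 4497986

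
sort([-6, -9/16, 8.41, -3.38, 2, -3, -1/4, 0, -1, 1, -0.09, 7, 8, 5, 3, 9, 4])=[-6, -3.38, -3, -1, -9/16, -1/4, -0.09, 0, 1, 2, 3, 4, 5, 7, 8, 8.41, 9]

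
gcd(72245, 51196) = 1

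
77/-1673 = -11/239 ≈ -0.0460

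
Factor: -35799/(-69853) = 3^1*7^(-1)*17^(-1)*587^(-1)*11933^1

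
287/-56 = -41/8 ≈ -5.13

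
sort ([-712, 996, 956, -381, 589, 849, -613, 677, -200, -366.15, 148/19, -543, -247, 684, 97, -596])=[-712, -613, -596, -543, -381, -366.15, -247, -200, 148/19, 97, 589, 677, 684, 849, 956, 996]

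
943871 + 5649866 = 6593737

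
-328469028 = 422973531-751442559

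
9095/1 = 9095 = 9095.00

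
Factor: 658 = 2^1 * 7^1 * 47^1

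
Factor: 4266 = 2^1 * 3^3 * 79^1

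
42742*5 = 213710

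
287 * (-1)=-287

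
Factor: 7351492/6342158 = 2^1 * 23^(-1) * 137873^(-1) * 1837873^1 = 3675746/3171079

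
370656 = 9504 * 39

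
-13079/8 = -1634 - 7/8 ≈ -1634.88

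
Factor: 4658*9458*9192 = 2^5*3^1*17^1*137^1*383^1*4729^1 = 404956905888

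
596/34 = 298/17 ≈ 17.53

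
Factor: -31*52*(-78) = 2^3*3^1*13^2*31^1 = 125736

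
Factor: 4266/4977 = 2^1*3^1*7^(-1) = 6/7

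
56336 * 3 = 169008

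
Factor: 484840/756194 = 2^2 * 5^1 * 31^1 * 967^(-1) = 620/967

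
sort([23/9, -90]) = [-90, 23/9]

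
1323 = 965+358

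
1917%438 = 165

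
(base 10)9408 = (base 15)2bc3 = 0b10010011000000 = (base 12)5540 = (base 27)coc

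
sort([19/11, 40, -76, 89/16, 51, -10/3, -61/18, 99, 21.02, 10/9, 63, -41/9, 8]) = [-76, -41/9, -61/18, -10/3, 10/9, 19/11, 89/16, 8, 21.02, 40, 51, 63, 99]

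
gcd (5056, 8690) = 158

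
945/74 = 12 + 57/74 ≈ 12.77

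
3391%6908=3391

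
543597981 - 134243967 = 409354014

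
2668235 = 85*31391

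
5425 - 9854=-4429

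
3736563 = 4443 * 841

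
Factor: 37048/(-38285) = -1 * 2^3 * 5^(-1) * 11^1 * 13^(-1) * 19^(-1) * 31^(-1) * 421^1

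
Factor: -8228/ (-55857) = 2^2*3^ (-1)*11^2*17^1*43^ (-1)*433^ (-1) 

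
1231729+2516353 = 3748082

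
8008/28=286=286.00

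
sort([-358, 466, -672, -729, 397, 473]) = [-729, -672, -358, 397, 466, 473]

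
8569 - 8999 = -430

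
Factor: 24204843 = 3^2 * 13^1 * 206879^1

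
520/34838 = 260/17419 ≈ 0.0149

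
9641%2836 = 1133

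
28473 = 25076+3397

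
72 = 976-904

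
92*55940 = 5146480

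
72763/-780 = -93-223/780 ≈ -93.29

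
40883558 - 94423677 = -53540119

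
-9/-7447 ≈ 0.00121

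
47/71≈0.662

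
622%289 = 44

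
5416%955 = 641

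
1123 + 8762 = 9885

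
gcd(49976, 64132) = 4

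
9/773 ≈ 0.0116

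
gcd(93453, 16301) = 1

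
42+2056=2098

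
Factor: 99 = 3^2 * 11^1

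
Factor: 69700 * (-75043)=-1 * 2^2 * 5^2 * 17^1 * 41^1 * 101^1 * 743^1=-5230497100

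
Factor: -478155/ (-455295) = 239^ (-1)*251^1 = 251/239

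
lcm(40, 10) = 40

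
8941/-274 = -32-173/274 ≈ -32.63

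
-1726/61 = -28 - 18/61 ≈ -28.30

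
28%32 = 28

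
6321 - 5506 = 815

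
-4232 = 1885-6117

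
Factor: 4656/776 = 2^1*3^1 = 6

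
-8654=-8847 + 193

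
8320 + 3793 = 12113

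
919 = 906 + 13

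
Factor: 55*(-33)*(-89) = 3^1*5^1*11^2*89^1 = 161535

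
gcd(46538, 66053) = 1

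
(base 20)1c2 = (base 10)642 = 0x282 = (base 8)1202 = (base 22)174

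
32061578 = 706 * 45413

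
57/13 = 4 + 5/13 ≈ 4.38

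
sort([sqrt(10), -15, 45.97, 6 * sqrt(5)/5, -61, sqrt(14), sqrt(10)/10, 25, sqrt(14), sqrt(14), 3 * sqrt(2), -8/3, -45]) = [-61, -45, -15, -8/3, sqrt(10)/10, 6 * sqrt(5)/5, sqrt(10), sqrt(14), sqrt(14), sqrt(14), 3 * sqrt(2), 25, 45.97]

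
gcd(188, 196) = 4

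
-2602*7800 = -20295600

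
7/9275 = 1/1325 ≈ 0.000755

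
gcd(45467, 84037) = 19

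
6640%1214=570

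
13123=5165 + 7958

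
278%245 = 33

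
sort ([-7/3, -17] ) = [-17, -7/3] 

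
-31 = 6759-6790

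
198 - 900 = -702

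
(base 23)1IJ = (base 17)35A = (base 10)962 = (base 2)1111000010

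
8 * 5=40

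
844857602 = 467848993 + 377008609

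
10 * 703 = 7030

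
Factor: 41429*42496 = 2^9*17^1*83^1*2437^1 = 1760566784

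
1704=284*6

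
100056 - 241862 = -141806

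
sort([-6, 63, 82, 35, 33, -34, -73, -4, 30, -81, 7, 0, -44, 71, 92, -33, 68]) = [-81, -73, -44, -34, -33, -6, -4, 0, 7, 30, 33, 35, 63, 68, 71, 82, 92]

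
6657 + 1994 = 8651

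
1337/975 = 1 + 362/975 ≈ 1.37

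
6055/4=1513 + 3/4=1513.75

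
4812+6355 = 11167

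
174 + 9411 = 9585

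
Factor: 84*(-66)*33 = -1*2^3*3^3*7^1*11^2 = -182952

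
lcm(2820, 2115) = 8460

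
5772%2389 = 994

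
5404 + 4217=9621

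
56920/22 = 2587 + 3/11 ≈ 2587.27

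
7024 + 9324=16348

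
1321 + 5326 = 6647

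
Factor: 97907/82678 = 2^(-1)*19^1*67^(-1)*617^(-1)*5153^1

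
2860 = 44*65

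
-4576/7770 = -2288/3885 ≈ -0.589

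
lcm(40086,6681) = 40086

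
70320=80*879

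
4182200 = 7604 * 550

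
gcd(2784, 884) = 4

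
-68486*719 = -49241434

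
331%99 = 34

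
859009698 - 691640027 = 167369671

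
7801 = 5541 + 2260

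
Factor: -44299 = -1 * 31^1 * 1429^1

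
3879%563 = 501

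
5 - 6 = -1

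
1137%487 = 163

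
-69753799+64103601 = -5650198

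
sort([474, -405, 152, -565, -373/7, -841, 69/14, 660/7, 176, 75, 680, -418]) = [-841, -565, -418, -405, -373/7, 69/14, 75, 660/7, 152, 176, 474, 680]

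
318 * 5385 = 1712430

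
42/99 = 14/33 ≈ 0.424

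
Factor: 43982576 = 2^4*11^1*269^1*929^1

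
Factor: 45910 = 2^1*5^1*4591^1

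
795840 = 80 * 9948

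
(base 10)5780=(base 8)13224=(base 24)a0k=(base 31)60e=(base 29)6p9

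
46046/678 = 67 + 310/339 ≈ 67.91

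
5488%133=35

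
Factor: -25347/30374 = -1*2^(-1)*3^1*7^1*17^1*71^1*15187^(-1)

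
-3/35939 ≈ -0.0000835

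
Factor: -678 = -1*2^1*3^1*113^1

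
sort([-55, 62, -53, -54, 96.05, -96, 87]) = [-96, -55, -54, -53, 62, 87, 96.05]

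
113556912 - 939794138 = -826237226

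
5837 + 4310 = 10147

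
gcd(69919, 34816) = 1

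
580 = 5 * 116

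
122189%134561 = 122189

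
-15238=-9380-5858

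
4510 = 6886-2376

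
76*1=76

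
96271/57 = 1688 + 55/57 ≈ 1688.96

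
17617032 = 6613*2664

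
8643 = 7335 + 1308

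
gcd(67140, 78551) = 1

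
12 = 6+6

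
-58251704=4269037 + -62520741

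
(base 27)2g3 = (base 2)11101100101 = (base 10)1893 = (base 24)36l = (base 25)30i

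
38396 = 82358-43962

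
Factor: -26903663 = -1 * 1559^1 * 17257^1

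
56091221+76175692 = 132266913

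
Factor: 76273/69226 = 2^(-1)*89^1*857^1*34613^(-1)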